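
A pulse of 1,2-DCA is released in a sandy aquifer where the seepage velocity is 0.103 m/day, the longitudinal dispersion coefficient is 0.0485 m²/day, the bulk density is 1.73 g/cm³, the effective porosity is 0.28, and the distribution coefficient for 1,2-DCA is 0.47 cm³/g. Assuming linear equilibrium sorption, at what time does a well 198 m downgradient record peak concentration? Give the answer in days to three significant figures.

7490 days

Retardation factor R = 1 + ρ_b·K_d/n = 1 + 1.73 × 0.47/0.28 = 3.904.
Sorption retards both mechanisms: v_R = v/R = 0.02638 m/day, D_R = D/R = 0.01242 m²/day.
Peak time from v_R²t² + 2D_R t − x² = 0: t = (√(D_R² + v_R²x²) − D_R)/v_R².
√(D_R² + v_R²x²) = √(0.01242² + 0.02638² × 198²) = 5.223; v_R² = 0.0006959.
t = (5.223 − 0.01242)/0.0006959 = 7490 days.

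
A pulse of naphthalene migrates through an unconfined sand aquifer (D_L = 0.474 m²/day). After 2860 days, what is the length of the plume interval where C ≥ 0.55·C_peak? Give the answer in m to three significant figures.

The plume is Gaussian with σ = √(2Dt) = √(2 × 0.474 × 2860) = 52.07 m.
C/C_peak = exp(−Δx²/(2σ²)) = 0.55 ⇒ Δx = σ·√(−2 ln 0.55) = 52.07 × 1.093 = 56.91 m.
Width = 2Δx = 114 m.

114 m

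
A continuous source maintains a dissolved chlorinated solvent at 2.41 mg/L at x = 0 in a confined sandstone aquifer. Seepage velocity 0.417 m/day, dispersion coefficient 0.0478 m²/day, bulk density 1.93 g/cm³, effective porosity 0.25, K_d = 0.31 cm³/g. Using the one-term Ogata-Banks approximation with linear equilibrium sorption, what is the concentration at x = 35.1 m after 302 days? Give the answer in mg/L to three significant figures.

1.82 mg/L

Retardation factor R = 1 + ρ_b·K_d/n = 1 + 1.93 × 0.31/0.25 = 3.393.
Sorption retards both mechanisms: v_R = v/R = 0.1229 m/day, D_R = D/R = 0.01409 m²/day.
v_R·t = 0.1229 × 302 = 37.1158 m; 2√(D_R t) = 4.126 m; argument = (35.1 − 37.1158)/4.126 = -0.4886.
C = C₀ × ½·erfc(-0.4886) = 2.41 × 0.7552 = 1.82 mg/L.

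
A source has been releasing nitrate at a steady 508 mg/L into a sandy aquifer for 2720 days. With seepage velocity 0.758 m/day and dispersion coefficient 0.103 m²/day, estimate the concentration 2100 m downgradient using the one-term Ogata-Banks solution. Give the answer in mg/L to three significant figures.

For a continuous step input, C/C₀ ≈ ½·erfc((x−vt)/(2√(Dt))).
vt = 0.758 × 2720 = 2061.76 m and 2√(Dt) = 2√(0.103 × 2720) = 33.48 m.
Argument (x−vt)/(2√(Dt)) = (2100 − 2061.76)/33.48 = 1.142; ½·erfc(1.142) = 0.05315.
C = 508 × 0.05315 = 27.0 mg/L.

27.0 mg/L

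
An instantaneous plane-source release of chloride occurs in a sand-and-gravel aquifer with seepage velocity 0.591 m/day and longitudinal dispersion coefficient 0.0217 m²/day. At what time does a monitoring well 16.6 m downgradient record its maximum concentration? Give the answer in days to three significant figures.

For the 1D instantaneous-source solution, setting ∂C/∂t = 0 at fixed x gives v²t² + 2Dt − x² = 0, so t = (√(D² + v²x²) − D)/v².
√(D² + v²x²) = √(0.0217² + 0.591² × 16.6²) = 9.811; v² = 0.349281.
t = (9.811 − 0.0217)/0.349281 = 28.0 days (vs. the pure-advection estimate x/v = 28.1 d).

28.0 days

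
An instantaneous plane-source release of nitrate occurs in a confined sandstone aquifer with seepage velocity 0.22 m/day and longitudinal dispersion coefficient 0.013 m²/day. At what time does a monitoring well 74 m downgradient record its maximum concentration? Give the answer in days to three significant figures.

For the 1D instantaneous-source solution, setting ∂C/∂t = 0 at fixed x gives v²t² + 2Dt − x² = 0, so t = (√(D² + v²x²) − D)/v².
√(D² + v²x²) = √(0.013² + 0.22² × 74²) = 16.28; v² = 0.0484.
t = (16.28 − 0.013)/0.0484 = 336 days (vs. the pure-advection estimate x/v = 336 d).

336 days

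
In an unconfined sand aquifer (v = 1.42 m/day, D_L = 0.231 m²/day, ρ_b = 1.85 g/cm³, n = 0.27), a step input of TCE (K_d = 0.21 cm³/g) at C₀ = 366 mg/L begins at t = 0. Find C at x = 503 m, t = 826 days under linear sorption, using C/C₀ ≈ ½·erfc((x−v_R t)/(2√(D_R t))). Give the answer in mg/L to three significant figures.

Retardation factor R = 1 + ρ_b·K_d/n = 1 + 1.85 × 0.21/0.27 = 2.439.
Sorption retards both mechanisms: v_R = v/R = 0.5822 m/day, D_R = D/R = 0.09471 m²/day.
v_R·t = 0.5822 × 826 = 480.8972 m; 2√(D_R t) = 17.69 m; argument = (503 − 480.8972)/17.69 = 1.249.
C = C₀ × ½·erfc(1.249) = 366 × 0.03867 = 14.2 mg/L.

14.2 mg/L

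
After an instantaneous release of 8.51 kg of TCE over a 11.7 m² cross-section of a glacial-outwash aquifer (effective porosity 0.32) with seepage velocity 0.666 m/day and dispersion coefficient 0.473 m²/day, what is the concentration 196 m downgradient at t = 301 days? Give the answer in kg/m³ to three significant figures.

For an instantaneous plane source, C(x,t) = M/(n_e·A·√(4πDt)) · exp(−(x−vt)²/(4Dt)), with n_e·A the pore (flow) area.
Plume center vt = 0.666 × 301 = 200.466 m, so the well at 196 m is 4.466 m upgradient of the peak.
√(4πDt) = 42.30 m, giving peak height M/(n_e·A·√(4πDt)) = 8.51/(0.32 × 11.7 × 42.30) = 0.05373 kg/m³.
(x−vt)²/(4Dt) = (-4.466)²/(4 × 0.473 × 301) = 0.03502; exp(−0.03502) = 0.9656.
C = 0.05373 × 0.9656 = 0.0519 kg/m³.

0.0519 kg/m³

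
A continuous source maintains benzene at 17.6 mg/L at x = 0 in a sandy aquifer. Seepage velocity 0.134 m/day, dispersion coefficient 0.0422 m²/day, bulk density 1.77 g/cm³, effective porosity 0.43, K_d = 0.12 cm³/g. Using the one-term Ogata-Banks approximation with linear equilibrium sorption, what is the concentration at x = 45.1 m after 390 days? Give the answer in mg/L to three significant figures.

0.274 mg/L

Retardation factor R = 1 + ρ_b·K_d/n = 1 + 1.77 × 0.12/0.43 = 1.494.
Sorption retards both mechanisms: v_R = v/R = 0.08969 m/day, D_R = D/R = 0.02825 m²/day.
v_R·t = 0.08969 × 390 = 34.9791 m; 2√(D_R t) = 6.639 m; argument = (45.1 − 34.9791)/6.639 = 1.524.
C = C₀ × ½·erfc(1.524) = 17.6 × 0.01557 = 0.274 mg/L.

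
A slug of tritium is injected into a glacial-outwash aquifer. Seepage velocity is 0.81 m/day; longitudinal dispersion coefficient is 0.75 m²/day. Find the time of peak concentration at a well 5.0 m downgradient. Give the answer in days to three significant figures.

For the 1D instantaneous-source solution, setting ∂C/∂t = 0 at fixed x gives v²t² + 2Dt − x² = 0, so t = (√(D² + v²x²) − D)/v².
√(D² + v²x²) = √(0.75² + 0.81² × 5.0²) = 4.119; v² = 0.6561.
t = (4.119 − 0.75)/0.6561 = 5.13 days (vs. the pure-advection estimate x/v = 6.17 d).

5.13 days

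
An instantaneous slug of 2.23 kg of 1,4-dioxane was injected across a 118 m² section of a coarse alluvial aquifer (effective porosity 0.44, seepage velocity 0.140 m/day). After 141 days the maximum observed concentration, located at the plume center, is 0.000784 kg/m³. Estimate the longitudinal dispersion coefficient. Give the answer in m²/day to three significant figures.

1.69 m²/day

At the plume center C_max = M/(n_e·A·√(4πDt)), so D = M²/(4πt·(n_e·A·C_max)²).
n_e·A·C_max = 0.44 × 118 × 0.000784 = 0.04071 kg/m.
D = 2.23²/(4π × 141 × 0.04071²) = 1.69 m²/day.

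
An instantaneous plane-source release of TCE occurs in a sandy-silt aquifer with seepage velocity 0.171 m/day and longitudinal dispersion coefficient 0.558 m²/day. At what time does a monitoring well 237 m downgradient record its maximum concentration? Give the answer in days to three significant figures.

For the 1D instantaneous-source solution, setting ∂C/∂t = 0 at fixed x gives v²t² + 2Dt − x² = 0, so t = (√(D² + v²x²) − D)/v².
√(D² + v²x²) = √(0.558² + 0.171² × 237²) = 40.53; v² = 0.029241.
t = (40.53 − 0.558)/0.029241 = 1370 days (vs. the pure-advection estimate x/v = 1390 d).

1370 days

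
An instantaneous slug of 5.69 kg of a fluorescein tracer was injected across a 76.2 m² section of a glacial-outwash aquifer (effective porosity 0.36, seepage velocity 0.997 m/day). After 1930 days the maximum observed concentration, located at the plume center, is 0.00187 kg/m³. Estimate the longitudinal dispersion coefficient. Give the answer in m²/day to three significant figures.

At the plume center C_max = M/(n_e·A·√(4πDt)), so D = M²/(4πt·(n_e·A·C_max)²).
n_e·A·C_max = 0.36 × 76.2 × 0.00187 = 0.05130 kg/m.
D = 5.69²/(4π × 1930 × 0.05130²) = 0.507 m²/day.

0.507 m²/day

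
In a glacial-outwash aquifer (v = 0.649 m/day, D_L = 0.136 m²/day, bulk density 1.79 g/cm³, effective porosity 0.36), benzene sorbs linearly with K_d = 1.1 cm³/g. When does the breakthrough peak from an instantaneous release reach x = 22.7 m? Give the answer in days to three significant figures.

Retardation factor R = 1 + ρ_b·K_d/n = 1 + 1.79 × 1.1/0.36 = 6.469.
Sorption retards both mechanisms: v_R = v/R = 0.1003 m/day, D_R = D/R = 0.02102 m²/day.
Peak time from v_R²t² + 2D_R t − x² = 0: t = (√(D_R² + v_R²x²) − D_R)/v_R².
√(D_R² + v_R²x²) = √(0.02102² + 0.1003² × 22.7²) = 2.277; v_R² = 0.01006.
t = (2.277 − 0.02102)/0.01006 = 224 days.

224 days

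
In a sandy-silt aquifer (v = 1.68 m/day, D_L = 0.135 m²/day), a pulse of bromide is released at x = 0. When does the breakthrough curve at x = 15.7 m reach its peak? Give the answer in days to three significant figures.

For the 1D instantaneous-source solution, setting ∂C/∂t = 0 at fixed x gives v²t² + 2Dt − x² = 0, so t = (√(D² + v²x²) − D)/v².
√(D² + v²x²) = √(0.135² + 1.68² × 15.7²) = 26.38; v² = 2.8224.
t = (26.38 − 0.135)/2.8224 = 9.30 days (vs. the pure-advection estimate x/v = 9.35 d).

9.30 days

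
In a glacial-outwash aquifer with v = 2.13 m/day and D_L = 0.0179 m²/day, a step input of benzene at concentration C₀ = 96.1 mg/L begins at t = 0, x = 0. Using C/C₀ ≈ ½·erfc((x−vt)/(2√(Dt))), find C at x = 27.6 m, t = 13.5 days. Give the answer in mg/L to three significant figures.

For a continuous step input, C/C₀ ≈ ½·erfc((x−vt)/(2√(Dt))).
vt = 2.13 × 13.5 = 28.755 m and 2√(Dt) = 2√(0.0179 × 13.5) = 0.9832 m.
Argument (x−vt)/(2√(Dt)) = (27.6 − 28.755)/0.9832 = -1.175; ½·erfc(-1.175) = 0.9517.
C = 96.1 × 0.9517 = 91.5 mg/L.

91.5 mg/L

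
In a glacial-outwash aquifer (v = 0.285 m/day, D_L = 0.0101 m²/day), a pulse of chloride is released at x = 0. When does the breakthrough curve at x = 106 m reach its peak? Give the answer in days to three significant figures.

372 days

For the 1D instantaneous-source solution, setting ∂C/∂t = 0 at fixed x gives v²t² + 2Dt − x² = 0, so t = (√(D² + v²x²) − D)/v².
√(D² + v²x²) = √(0.0101² + 0.285² × 106²) = 30.21; v² = 0.081225.
t = (30.21 − 0.0101)/0.081225 = 372 days (vs. the pure-advection estimate x/v = 372 d).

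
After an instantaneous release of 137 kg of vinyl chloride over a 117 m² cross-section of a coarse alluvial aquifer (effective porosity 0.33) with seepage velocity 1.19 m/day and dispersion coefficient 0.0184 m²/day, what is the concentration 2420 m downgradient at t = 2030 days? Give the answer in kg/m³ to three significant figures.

For an instantaneous plane source, C(x,t) = M/(n_e·A·√(4πDt)) · exp(−(x−vt)²/(4Dt)), with n_e·A the pore (flow) area.
Plume center vt = 1.19 × 2030 = 2415.7 m, so the well at 2420 m is 4.3 m downgradient of the peak.
√(4πDt) = 21.67 m, giving peak height M/(n_e·A·√(4πDt)) = 137/(0.33 × 117 × 21.67) = 0.1637 kg/m³.
(x−vt)²/(4Dt) = (4.3)²/(4 × 0.0184 × 2030) = 0.1238; exp(−0.1238) = 0.8836.
C = 0.1637 × 0.8836 = 0.145 kg/m³.

0.145 kg/m³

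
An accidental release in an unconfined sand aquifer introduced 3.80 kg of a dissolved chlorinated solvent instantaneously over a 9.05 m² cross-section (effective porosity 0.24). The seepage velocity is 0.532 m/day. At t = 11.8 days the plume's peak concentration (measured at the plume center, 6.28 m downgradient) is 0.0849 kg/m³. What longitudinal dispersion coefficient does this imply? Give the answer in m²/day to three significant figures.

At the plume center C_max = M/(n_e·A·√(4πDt)), so D = M²/(4πt·(n_e·A·C_max)²).
n_e·A·C_max = 0.24 × 9.05 × 0.0849 = 0.1844 kg/m.
D = 3.80²/(4π × 11.8 × 0.1844²) = 2.86 m²/day.

2.86 m²/day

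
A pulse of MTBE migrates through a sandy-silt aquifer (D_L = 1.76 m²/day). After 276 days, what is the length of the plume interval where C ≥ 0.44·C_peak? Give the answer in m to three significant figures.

79.9 m

The plume is Gaussian with σ = √(2Dt) = √(2 × 1.76 × 276) = 31.17 m.
C/C_peak = exp(−Δx²/(2σ²)) = 0.44 ⇒ Δx = σ·√(−2 ln 0.44) = 31.17 × 1.281 = 39.93 m.
Width = 2Δx = 79.9 m.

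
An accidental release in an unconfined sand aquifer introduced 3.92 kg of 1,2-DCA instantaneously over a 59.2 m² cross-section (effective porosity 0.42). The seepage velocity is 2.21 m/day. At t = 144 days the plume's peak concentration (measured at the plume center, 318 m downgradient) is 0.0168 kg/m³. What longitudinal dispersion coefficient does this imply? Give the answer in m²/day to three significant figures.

0.0487 m²/day

At the plume center C_max = M/(n_e·A·√(4πDt)), so D = M²/(4πt·(n_e·A·C_max)²).
n_e·A·C_max = 0.42 × 59.2 × 0.0168 = 0.4177 kg/m.
D = 3.92²/(4π × 144 × 0.4177²) = 0.0487 m²/day.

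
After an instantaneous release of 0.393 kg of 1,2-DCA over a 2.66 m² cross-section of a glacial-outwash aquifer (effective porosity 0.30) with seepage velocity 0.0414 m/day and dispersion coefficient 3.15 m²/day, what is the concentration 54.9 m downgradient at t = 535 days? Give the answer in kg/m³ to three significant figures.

For an instantaneous plane source, C(x,t) = M/(n_e·A·√(4πDt)) · exp(−(x−vt)²/(4Dt)), with n_e·A the pore (flow) area.
Plume center vt = 0.0414 × 535 = 22.149 m, so the well at 54.9 m is 32.751 m downgradient of the peak.
√(4πDt) = 145.5 m, giving peak height M/(n_e·A·√(4πDt)) = 0.393/(0.30 × 2.66 × 145.5) = 0.003385 kg/m³.
(x−vt)²/(4Dt) = (32.751)²/(4 × 3.15 × 535) = 0.1591; exp(−0.1591) = 0.8529.
C = 0.003385 × 0.8529 = 0.00289 kg/m³.

0.00289 kg/m³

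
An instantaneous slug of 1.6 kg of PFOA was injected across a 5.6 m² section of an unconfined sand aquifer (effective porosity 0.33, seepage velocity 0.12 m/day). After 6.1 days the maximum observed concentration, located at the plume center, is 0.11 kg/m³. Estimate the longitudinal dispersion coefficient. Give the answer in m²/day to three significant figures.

At the plume center C_max = M/(n_e·A·√(4πDt)), so D = M²/(4πt·(n_e·A·C_max)²).
n_e·A·C_max = 0.33 × 5.6 × 0.11 = 0.2033 kg/m.
D = 1.6²/(4π × 6.1 × 0.2033²) = 0.808 m²/day.

0.808 m²/day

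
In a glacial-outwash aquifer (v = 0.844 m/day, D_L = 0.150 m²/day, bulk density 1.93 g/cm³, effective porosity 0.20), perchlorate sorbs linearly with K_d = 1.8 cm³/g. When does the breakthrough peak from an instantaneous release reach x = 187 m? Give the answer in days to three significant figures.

Retardation factor R = 1 + ρ_b·K_d/n = 1 + 1.93 × 1.8/0.20 = 18.37.
Sorption retards both mechanisms: v_R = v/R = 0.04594 m/day, D_R = D/R = 0.008165 m²/day.
Peak time from v_R²t² + 2D_R t − x² = 0: t = (√(D_R² + v_R²x²) − D_R)/v_R².
√(D_R² + v_R²x²) = √(0.008165² + 0.04594² × 187²) = 8.591; v_R² = 0.002110.
t = (8.591 − 0.008165)/0.002110 = 4070 days.

4070 days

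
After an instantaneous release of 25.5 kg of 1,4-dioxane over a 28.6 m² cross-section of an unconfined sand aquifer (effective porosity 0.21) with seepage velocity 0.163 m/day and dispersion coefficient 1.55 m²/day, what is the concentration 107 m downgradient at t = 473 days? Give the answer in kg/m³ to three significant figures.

For an instantaneous plane source, C(x,t) = M/(n_e·A·√(4πDt)) · exp(−(x−vt)²/(4Dt)), with n_e·A the pore (flow) area.
Plume center vt = 0.163 × 473 = 77.099 m, so the well at 107 m is 29.901 m downgradient of the peak.
√(4πDt) = 95.98 m, giving peak height M/(n_e·A·√(4πDt)) = 25.5/(0.21 × 28.6 × 95.98) = 0.04424 kg/m³.
(x−vt)²/(4Dt) = (29.901)²/(4 × 1.55 × 473) = 0.3049; exp(−0.3049) = 0.7372.
C = 0.04424 × 0.7372 = 0.0326 kg/m³.

0.0326 kg/m³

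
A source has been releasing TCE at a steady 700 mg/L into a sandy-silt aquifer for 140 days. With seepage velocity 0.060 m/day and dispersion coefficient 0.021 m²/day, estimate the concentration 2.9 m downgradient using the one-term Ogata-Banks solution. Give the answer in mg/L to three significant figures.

For a continuous step input, C/C₀ ≈ ½·erfc((x−vt)/(2√(Dt))).
vt = 0.060 × 140 = 8.4 m and 2√(Dt) = 2√(0.021 × 140) = 3.429 m.
Argument (x−vt)/(2√(Dt)) = (2.9 − 8.4)/3.429 = -1.604; ½·erfc(-1.604) = 0.9883.
C = 700 × 0.9883 = 692 mg/L.

692 mg/L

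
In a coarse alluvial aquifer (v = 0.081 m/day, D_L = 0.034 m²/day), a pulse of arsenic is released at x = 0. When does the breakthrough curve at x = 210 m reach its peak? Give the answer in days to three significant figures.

For the 1D instantaneous-source solution, setting ∂C/∂t = 0 at fixed x gives v²t² + 2Dt − x² = 0, so t = (√(D² + v²x²) − D)/v².
√(D² + v²x²) = √(0.034² + 0.081² × 210²) = 17.01; v² = 0.006561.
t = (17.01 − 0.034)/0.006561 = 2590 days (vs. the pure-advection estimate x/v = 2590 d).

2590 days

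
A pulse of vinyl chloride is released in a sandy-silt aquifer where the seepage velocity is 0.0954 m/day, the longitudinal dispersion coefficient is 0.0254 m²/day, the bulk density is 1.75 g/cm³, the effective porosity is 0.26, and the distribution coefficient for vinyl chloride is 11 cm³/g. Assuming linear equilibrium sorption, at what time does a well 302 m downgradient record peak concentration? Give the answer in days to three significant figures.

237000 days

Retardation factor R = 1 + ρ_b·K_d/n = 1 + 1.75 × 11/0.26 = 75.04.
Sorption retards both mechanisms: v_R = v/R = 0.001271 m/day, D_R = D/R = 0.0003385 m²/day.
Peak time from v_R²t² + 2D_R t − x² = 0: t = (√(D_R² + v_R²x²) − D_R)/v_R².
√(D_R² + v_R²x²) = √(0.0003385² + 0.001271² × 302²) = 0.3838; v_R² = 1.615e-06.
t = (0.3838 − 0.0003385)/1.615e-06 = 237000 days.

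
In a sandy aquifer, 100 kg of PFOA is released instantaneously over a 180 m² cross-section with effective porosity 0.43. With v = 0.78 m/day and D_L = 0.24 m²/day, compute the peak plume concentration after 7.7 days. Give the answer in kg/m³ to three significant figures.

The peak of an instantaneous 1D plume sits at x = vt; there the Gaussian factor is 1 and C_max = M/(n_e·A·√(4πDt)), where n_e·A is the pore area the mass is dissolved in.
√(4πDt) = √(4π × 0.24 × 7.7) = 4.819 m, so C_max = 100/(0.43 × 180 × 4.819) = 0.268 kg/m³.

0.268 kg/m³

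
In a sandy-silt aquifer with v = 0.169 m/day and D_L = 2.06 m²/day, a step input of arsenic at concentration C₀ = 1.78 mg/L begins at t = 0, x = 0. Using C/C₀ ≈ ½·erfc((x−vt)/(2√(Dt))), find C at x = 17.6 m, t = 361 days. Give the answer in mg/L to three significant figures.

For a continuous step input, C/C₀ ≈ ½·erfc((x−vt)/(2√(Dt))).
vt = 0.169 × 361 = 61.009 m and 2√(Dt) = 2√(2.06 × 361) = 54.54 m.
Argument (x−vt)/(2√(Dt)) = (17.6 − 61.009)/54.54 = -0.7959; ½·erfc(-0.7959) = 0.8698.
C = 1.78 × 0.8698 = 1.55 mg/L.

1.55 mg/L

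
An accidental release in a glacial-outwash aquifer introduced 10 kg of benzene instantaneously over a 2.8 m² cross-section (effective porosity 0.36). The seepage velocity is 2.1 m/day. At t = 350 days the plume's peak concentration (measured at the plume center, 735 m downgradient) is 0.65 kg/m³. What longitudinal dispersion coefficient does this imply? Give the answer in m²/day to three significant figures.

At the plume center C_max = M/(n_e·A·√(4πDt)), so D = M²/(4πt·(n_e·A·C_max)²).
n_e·A·C_max = 0.36 × 2.8 × 0.65 = 0.6552 kg/m.
D = 10²/(4π × 350 × 0.6552²) = 0.0530 m²/day.

0.0530 m²/day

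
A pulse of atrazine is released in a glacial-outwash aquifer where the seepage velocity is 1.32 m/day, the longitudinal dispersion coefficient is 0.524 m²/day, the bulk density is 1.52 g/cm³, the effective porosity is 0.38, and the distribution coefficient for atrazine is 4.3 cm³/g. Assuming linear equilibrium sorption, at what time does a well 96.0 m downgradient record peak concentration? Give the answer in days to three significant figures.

Retardation factor R = 1 + ρ_b·K_d/n = 1 + 1.52 × 4.3/0.38 = 18.20.
Sorption retards both mechanisms: v_R = v/R = 0.07253 m/day, D_R = D/R = 0.02879 m²/day.
Peak time from v_R²t² + 2D_R t − x² = 0: t = (√(D_R² + v_R²x²) − D_R)/v_R².
√(D_R² + v_R²x²) = √(0.02879² + 0.07253² × 96.0²) = 6.963; v_R² = 0.005261.
t = (6.963 − 0.02879)/0.005261 = 1320 days.

1320 days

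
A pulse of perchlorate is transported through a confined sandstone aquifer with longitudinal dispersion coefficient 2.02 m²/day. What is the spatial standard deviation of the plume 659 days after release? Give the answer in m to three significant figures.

Dispersive spreading gives a Gaussian with σ² = 2Dt; advection only shifts the center.
σ = √(2 × 2.02 × 659) = 51.6 m.

51.6 m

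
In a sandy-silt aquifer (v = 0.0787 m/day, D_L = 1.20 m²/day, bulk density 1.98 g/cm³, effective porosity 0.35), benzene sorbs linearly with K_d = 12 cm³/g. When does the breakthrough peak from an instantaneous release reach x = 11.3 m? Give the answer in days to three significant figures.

3270 days

Retardation factor R = 1 + ρ_b·K_d/n = 1 + 1.98 × 12/0.35 = 68.89.
Sorption retards both mechanisms: v_R = v/R = 0.001142 m/day, D_R = D/R = 0.01742 m²/day.
Peak time from v_R²t² + 2D_R t − x² = 0: t = (√(D_R² + v_R²x²) − D_R)/v_R².
√(D_R² + v_R²x²) = √(0.01742² + 0.001142² × 11.3²) = 0.02168; v_R² = 1.304e-06.
t = (0.02168 − 0.01742)/1.304e-06 = 3270 days.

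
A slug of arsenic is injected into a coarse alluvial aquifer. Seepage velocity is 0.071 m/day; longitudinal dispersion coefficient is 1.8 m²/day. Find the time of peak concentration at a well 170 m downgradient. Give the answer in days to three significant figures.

2060 days

For the 1D instantaneous-source solution, setting ∂C/∂t = 0 at fixed x gives v²t² + 2Dt − x² = 0, so t = (√(D² + v²x²) − D)/v².
√(D² + v²x²) = √(1.8² + 0.071² × 170²) = 12.20; v² = 0.005041.
t = (12.20 − 1.8)/0.005041 = 2060 days (vs. the pure-advection estimate x/v = 2390 d).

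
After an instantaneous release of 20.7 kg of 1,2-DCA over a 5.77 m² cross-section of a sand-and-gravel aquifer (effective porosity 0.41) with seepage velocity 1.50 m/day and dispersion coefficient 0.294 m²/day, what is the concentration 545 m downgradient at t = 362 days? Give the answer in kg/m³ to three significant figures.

0.237 kg/m³

For an instantaneous plane source, C(x,t) = M/(n_e·A·√(4πDt)) · exp(−(x−vt)²/(4Dt)), with n_e·A the pore (flow) area.
Plume center vt = 1.50 × 362 = 543 m, so the well at 545 m is 2 m downgradient of the peak.
√(4πDt) = 36.57 m, giving peak height M/(n_e·A·√(4πDt)) = 20.7/(0.41 × 5.77 × 36.57) = 0.2393 kg/m³.
(x−vt)²/(4Dt) = (2)²/(4 × 0.294 × 362) = 0.009396; exp(−0.009396) = 0.9906.
C = 0.2393 × 0.9906 = 0.237 kg/m³.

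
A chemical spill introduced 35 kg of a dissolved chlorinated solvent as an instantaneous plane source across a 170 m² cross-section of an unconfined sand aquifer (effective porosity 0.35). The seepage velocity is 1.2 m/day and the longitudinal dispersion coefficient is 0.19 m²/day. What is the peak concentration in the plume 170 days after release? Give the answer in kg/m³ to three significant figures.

The peak of an instantaneous 1D plume sits at x = vt; there the Gaussian factor is 1 and C_max = M/(n_e·A·√(4πDt)), where n_e·A is the pore area the mass is dissolved in.
√(4πDt) = √(4π × 0.19 × 170) = 20.15 m, so C_max = 35/(0.35 × 170 × 20.15) = 0.0292 kg/m³.

0.0292 kg/m³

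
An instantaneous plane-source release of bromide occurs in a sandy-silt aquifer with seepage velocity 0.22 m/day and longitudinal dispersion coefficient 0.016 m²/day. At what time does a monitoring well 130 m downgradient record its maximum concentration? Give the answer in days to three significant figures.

591 days

For the 1D instantaneous-source solution, setting ∂C/∂t = 0 at fixed x gives v²t² + 2Dt − x² = 0, so t = (√(D² + v²x²) − D)/v².
√(D² + v²x²) = √(0.016² + 0.22² × 130²) = 28.60; v² = 0.0484.
t = (28.60 − 0.016)/0.0484 = 591 days (vs. the pure-advection estimate x/v = 591 d).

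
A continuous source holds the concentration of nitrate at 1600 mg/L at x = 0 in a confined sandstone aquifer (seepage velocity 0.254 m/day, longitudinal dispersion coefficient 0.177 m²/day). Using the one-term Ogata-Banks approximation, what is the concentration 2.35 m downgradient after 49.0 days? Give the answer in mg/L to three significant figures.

1590 mg/L

For a continuous step input, C/C₀ ≈ ½·erfc((x−vt)/(2√(Dt))).
vt = 0.254 × 49.0 = 12.446 m and 2√(Dt) = 2√(0.177 × 49.0) = 5.890 m.
Argument (x−vt)/(2√(Dt)) = (2.35 − 12.446)/5.890 = -1.714; ½·erfc(-1.714) = 0.9923.
C = 1600 × 0.9923 = 1590 mg/L.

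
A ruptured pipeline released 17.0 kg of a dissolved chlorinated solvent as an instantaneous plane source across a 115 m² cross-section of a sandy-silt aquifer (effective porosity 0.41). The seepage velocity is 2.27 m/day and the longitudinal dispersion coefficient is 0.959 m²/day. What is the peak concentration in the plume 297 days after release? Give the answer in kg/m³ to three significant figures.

The peak of an instantaneous 1D plume sits at x = vt; there the Gaussian factor is 1 and C_max = M/(n_e·A·√(4πDt)), where n_e·A is the pore area the mass is dissolved in.
√(4πDt) = √(4π × 0.959 × 297) = 59.83 m, so C_max = 17.0/(0.41 × 115 × 59.83) = 0.00603 kg/m³.

0.00603 kg/m³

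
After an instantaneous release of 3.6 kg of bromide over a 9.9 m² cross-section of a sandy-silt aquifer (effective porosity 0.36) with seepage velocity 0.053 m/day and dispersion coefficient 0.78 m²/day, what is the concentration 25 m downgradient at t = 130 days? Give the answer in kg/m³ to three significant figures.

0.0126 kg/m³

For an instantaneous plane source, C(x,t) = M/(n_e·A·√(4πDt)) · exp(−(x−vt)²/(4Dt)), with n_e·A the pore (flow) area.
Plume center vt = 0.053 × 130 = 6.89 m, so the well at 25 m is 18.11 m downgradient of the peak.
√(4πDt) = 35.70 m, giving peak height M/(n_e·A·√(4πDt)) = 3.6/(0.36 × 9.9 × 35.70) = 0.02829 kg/m³.
(x−vt)²/(4Dt) = (18.11)²/(4 × 0.78 × 130) = 0.8086; exp(−0.8086) = 0.4455.
C = 0.02829 × 0.4455 = 0.0126 kg/m³.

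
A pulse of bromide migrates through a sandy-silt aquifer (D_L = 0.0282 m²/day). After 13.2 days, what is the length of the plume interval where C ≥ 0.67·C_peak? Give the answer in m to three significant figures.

1.54 m

The plume is Gaussian with σ = √(2Dt) = √(2 × 0.0282 × 13.2) = 0.8628 m.
C/C_peak = exp(−Δx²/(2σ²)) = 0.67 ⇒ Δx = σ·√(−2 ln 0.67) = 0.8628 × 0.8950 = 0.7722 m.
Width = 2Δx = 1.54 m.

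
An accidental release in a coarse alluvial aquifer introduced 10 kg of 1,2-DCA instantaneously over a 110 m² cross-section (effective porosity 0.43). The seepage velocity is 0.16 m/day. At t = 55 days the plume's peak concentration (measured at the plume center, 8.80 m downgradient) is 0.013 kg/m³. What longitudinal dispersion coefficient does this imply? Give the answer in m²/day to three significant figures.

0.383 m²/day

At the plume center C_max = M/(n_e·A·√(4πDt)), so D = M²/(4πt·(n_e·A·C_max)²).
n_e·A·C_max = 0.43 × 110 × 0.013 = 0.6149 kg/m.
D = 10²/(4π × 55 × 0.6149²) = 0.383 m²/day.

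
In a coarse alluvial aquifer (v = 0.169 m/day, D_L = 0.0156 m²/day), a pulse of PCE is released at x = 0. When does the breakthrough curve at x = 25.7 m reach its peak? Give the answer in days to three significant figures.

For the 1D instantaneous-source solution, setting ∂C/∂t = 0 at fixed x gives v²t² + 2Dt − x² = 0, so t = (√(D² + v²x²) − D)/v².
√(D² + v²x²) = √(0.0156² + 0.169² × 25.7²) = 4.343; v² = 0.028561.
t = (4.343 − 0.0156)/0.028561 = 152 days (vs. the pure-advection estimate x/v = 152 d).

152 days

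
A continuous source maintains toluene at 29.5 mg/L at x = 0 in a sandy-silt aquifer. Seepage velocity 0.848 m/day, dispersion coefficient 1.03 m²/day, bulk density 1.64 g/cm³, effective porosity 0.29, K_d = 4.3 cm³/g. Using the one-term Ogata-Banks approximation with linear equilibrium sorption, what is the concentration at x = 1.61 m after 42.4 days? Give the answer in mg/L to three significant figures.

13.5 mg/L

Retardation factor R = 1 + ρ_b·K_d/n = 1 + 1.64 × 4.3/0.29 = 25.32.
Sorption retards both mechanisms: v_R = v/R = 0.03349 m/day, D_R = D/R = 0.04068 m²/day.
v_R·t = 0.03349 × 42.4 = 1.419976 m; 2√(D_R t) = 2.627 m; argument = (1.61 − 1.419976)/2.627 = 0.07233.
C = C₀ × ½·erfc(0.07233) = 29.5 × 0.4593 = 13.5 mg/L.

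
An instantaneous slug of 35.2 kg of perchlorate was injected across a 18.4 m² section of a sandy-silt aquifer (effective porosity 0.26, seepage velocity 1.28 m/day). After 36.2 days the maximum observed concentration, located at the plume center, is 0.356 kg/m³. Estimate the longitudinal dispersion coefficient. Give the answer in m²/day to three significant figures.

0.939 m²/day

At the plume center C_max = M/(n_e·A·√(4πDt)), so D = M²/(4πt·(n_e·A·C_max)²).
n_e·A·C_max = 0.26 × 18.4 × 0.356 = 1.703 kg/m.
D = 35.2²/(4π × 36.2 × 1.703²) = 0.939 m²/day.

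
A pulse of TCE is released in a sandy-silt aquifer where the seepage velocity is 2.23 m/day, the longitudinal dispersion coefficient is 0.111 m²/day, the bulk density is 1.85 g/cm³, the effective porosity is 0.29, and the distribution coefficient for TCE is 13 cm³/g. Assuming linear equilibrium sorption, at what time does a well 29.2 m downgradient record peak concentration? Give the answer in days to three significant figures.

Retardation factor R = 1 + ρ_b·K_d/n = 1 + 1.85 × 13/0.29 = 83.93.
Sorption retards both mechanisms: v_R = v/R = 0.02657 m/day, D_R = D/R = 0.001323 m²/day.
Peak time from v_R²t² + 2D_R t − x² = 0: t = (√(D_R² + v_R²x²) − D_R)/v_R².
√(D_R² + v_R²x²) = √(0.001323² + 0.02657² × 29.2²) = 0.7758; v_R² = 0.0007060.
t = (0.7758 − 0.001323)/0.0007060 = 1100 days.

1100 days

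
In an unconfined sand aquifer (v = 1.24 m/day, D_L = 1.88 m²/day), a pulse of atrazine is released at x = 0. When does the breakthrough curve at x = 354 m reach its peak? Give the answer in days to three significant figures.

For the 1D instantaneous-source solution, setting ∂C/∂t = 0 at fixed x gives v²t² + 2Dt − x² = 0, so t = (√(D² + v²x²) − D)/v².
√(D² + v²x²) = √(1.88² + 1.24² × 354²) = 439.0; v² = 1.5376.
t = (439.0 − 1.88)/1.5376 = 284 days (vs. the pure-advection estimate x/v = 285 d).

284 days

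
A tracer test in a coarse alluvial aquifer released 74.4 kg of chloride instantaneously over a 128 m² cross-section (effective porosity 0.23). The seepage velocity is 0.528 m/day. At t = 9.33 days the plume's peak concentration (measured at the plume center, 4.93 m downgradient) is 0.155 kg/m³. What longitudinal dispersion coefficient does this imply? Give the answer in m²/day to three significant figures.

2.27 m²/day

At the plume center C_max = M/(n_e·A·√(4πDt)), so D = M²/(4πt·(n_e·A·C_max)²).
n_e·A·C_max = 0.23 × 128 × 0.155 = 4.563 kg/m.
D = 74.4²/(4π × 9.33 × 4.563²) = 2.27 m²/day.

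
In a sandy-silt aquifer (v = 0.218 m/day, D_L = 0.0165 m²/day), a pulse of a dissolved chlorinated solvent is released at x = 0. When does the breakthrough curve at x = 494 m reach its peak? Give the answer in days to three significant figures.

For the 1D instantaneous-source solution, setting ∂C/∂t = 0 at fixed x gives v²t² + 2Dt − x² = 0, so t = (√(D² + v²x²) − D)/v².
√(D² + v²x²) = √(0.0165² + 0.218² × 494²) = 107.7; v² = 0.047524.
t = (107.7 − 0.0165)/0.047524 = 2270 days (vs. the pure-advection estimate x/v = 2270 d).

2270 days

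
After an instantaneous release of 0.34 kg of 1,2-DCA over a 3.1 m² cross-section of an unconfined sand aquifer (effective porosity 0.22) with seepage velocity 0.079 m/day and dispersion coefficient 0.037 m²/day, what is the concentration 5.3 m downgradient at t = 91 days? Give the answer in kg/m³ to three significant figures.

For an instantaneous plane source, C(x,t) = M/(n_e·A·√(4πDt)) · exp(−(x−vt)²/(4Dt)), with n_e·A the pore (flow) area.
Plume center vt = 0.079 × 91 = 7.189 m, so the well at 5.3 m is 1.889 m upgradient of the peak.
√(4πDt) = 6.505 m, giving peak height M/(n_e·A·√(4πDt)) = 0.34/(0.22 × 3.1 × 6.505) = 0.07664 kg/m³.
(x−vt)²/(4Dt) = (-1.889)²/(4 × 0.037 × 91) = 0.2649; exp(−0.2649) = 0.7673.
C = 0.07664 × 0.7673 = 0.0588 kg/m³.

0.0588 kg/m³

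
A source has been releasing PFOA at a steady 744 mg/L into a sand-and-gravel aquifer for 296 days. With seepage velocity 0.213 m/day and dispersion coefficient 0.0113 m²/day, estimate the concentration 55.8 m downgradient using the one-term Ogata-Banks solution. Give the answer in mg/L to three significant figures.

For a continuous step input, C/C₀ ≈ ½·erfc((x−vt)/(2√(Dt))).
vt = 0.213 × 296 = 63.048 m and 2√(Dt) = 2√(0.0113 × 296) = 3.658 m.
Argument (x−vt)/(2√(Dt)) = (55.8 − 63.048)/3.658 = -1.981; ½·erfc(-1.981) = 0.9975.
C = 744 × 0.9975 = 742 mg/L.

742 mg/L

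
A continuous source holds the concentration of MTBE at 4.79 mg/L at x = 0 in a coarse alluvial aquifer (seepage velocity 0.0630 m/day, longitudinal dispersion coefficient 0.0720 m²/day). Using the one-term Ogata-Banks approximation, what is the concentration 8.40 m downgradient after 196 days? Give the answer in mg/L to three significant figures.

3.69 mg/L

For a continuous step input, C/C₀ ≈ ½·erfc((x−vt)/(2√(Dt))).
vt = 0.0630 × 196 = 12.348 m and 2√(Dt) = 2√(0.0720 × 196) = 7.513 m.
Argument (x−vt)/(2√(Dt)) = (8.40 − 12.348)/7.513 = -0.5255; ½·erfc(-0.5255) = 0.7713.
C = 4.79 × 0.7713 = 3.69 mg/L.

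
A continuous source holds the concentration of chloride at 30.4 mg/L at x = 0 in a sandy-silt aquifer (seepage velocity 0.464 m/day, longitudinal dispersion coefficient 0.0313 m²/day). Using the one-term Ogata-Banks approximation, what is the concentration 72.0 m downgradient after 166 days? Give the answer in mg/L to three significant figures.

28.6 mg/L

For a continuous step input, C/C₀ ≈ ½·erfc((x−vt)/(2√(Dt))).
vt = 0.464 × 166 = 77.024 m and 2√(Dt) = 2√(0.0313 × 166) = 4.559 m.
Argument (x−vt)/(2√(Dt)) = (72.0 − 77.024)/4.559 = -1.102; ½·erfc(-1.102) = 0.9404.
C = 30.4 × 0.9404 = 28.6 mg/L.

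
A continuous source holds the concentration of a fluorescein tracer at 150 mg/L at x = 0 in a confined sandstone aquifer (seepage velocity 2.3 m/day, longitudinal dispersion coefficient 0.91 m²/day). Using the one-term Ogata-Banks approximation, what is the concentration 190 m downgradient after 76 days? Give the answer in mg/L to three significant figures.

For a continuous step input, C/C₀ ≈ ½·erfc((x−vt)/(2√(Dt))).
vt = 2.3 × 76 = 174.8 m and 2√(Dt) = 2√(0.91 × 76) = 16.63 m.
Argument (x−vt)/(2√(Dt)) = (190 − 174.8)/16.63 = 0.9140; ½·erfc(0.9140) = 0.09808.
C = 150 × 0.09808 = 14.7 mg/L.

14.7 mg/L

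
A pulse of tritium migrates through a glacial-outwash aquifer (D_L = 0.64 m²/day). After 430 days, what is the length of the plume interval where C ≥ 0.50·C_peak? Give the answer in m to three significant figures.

The plume is Gaussian with σ = √(2Dt) = √(2 × 0.64 × 430) = 23.46 m.
C/C_peak = exp(−Δx²/(2σ²)) = 0.50 ⇒ Δx = σ·√(−2 ln 0.50) = 23.46 × 1.177 = 27.61 m.
Width = 2Δx = 55.2 m.

55.2 m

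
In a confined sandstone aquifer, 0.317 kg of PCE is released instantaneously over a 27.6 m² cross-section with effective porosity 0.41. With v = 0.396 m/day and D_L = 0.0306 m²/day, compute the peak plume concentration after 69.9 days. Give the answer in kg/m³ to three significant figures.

The peak of an instantaneous 1D plume sits at x = vt; there the Gaussian factor is 1 and C_max = M/(n_e·A·√(4πDt)), where n_e·A is the pore area the mass is dissolved in.
√(4πDt) = √(4π × 0.0306 × 69.9) = 5.184 m, so C_max = 0.317/(0.41 × 27.6 × 5.184) = 0.00540 kg/m³.

0.00540 kg/m³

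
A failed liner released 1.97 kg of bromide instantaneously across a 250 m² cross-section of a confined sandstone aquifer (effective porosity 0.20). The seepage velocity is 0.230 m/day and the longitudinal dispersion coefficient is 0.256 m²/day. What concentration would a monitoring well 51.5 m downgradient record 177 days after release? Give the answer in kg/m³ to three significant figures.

For an instantaneous plane source, C(x,t) = M/(n_e·A·√(4πDt)) · exp(−(x−vt)²/(4Dt)), with n_e·A the pore (flow) area.
Plume center vt = 0.230 × 177 = 40.71 m, so the well at 51.5 m is 10.79 m downgradient of the peak.
√(4πDt) = 23.86 m, giving peak height M/(n_e·A·√(4πDt)) = 1.97/(0.20 × 250 × 23.86) = 0.001651 kg/m³.
(x−vt)²/(4Dt) = (10.79)²/(4 × 0.256 × 177) = 0.6423; exp(−0.6423) = 0.5261.
C = 0.001651 × 0.5261 = 0.000869 kg/m³.

0.000869 kg/m³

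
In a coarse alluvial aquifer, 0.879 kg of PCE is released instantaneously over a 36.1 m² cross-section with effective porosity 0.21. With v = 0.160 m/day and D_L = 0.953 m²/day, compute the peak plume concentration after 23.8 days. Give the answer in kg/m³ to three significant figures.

0.00687 kg/m³

The peak of an instantaneous 1D plume sits at x = vt; there the Gaussian factor is 1 and C_max = M/(n_e·A·√(4πDt)), where n_e·A is the pore area the mass is dissolved in.
√(4πDt) = √(4π × 0.953 × 23.8) = 16.88 m, so C_max = 0.879/(0.21 × 36.1 × 16.88) = 0.00687 kg/m³.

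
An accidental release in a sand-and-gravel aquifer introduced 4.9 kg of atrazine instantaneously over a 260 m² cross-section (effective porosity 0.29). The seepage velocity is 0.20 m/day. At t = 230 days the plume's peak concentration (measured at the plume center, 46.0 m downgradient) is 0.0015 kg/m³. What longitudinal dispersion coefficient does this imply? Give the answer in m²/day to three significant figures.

0.649 m²/day

At the plume center C_max = M/(n_e·A·√(4πDt)), so D = M²/(4πt·(n_e·A·C_max)²).
n_e·A·C_max = 0.29 × 260 × 0.0015 = 0.1131 kg/m.
D = 4.9²/(4π × 230 × 0.1131²) = 0.649 m²/day.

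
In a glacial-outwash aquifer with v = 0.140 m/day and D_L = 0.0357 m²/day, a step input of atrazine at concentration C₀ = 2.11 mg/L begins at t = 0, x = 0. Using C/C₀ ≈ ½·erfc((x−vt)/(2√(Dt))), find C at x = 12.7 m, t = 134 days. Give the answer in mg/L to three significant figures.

For a continuous step input, C/C₀ ≈ ½·erfc((x−vt)/(2√(Dt))).
vt = 0.140 × 134 = 18.76 m and 2√(Dt) = 2√(0.0357 × 134) = 4.374 m.
Argument (x−vt)/(2√(Dt)) = (12.7 − 18.76)/4.374 = -1.385; ½·erfc(-1.385) = 0.9749.
C = 2.11 × 0.9749 = 2.06 mg/L.

2.06 mg/L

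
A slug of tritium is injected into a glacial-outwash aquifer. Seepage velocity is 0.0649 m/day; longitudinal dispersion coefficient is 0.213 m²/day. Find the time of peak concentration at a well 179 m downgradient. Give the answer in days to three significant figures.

2710 days

For the 1D instantaneous-source solution, setting ∂C/∂t = 0 at fixed x gives v²t² + 2Dt − x² = 0, so t = (√(D² + v²x²) − D)/v².
√(D² + v²x²) = √(0.213² + 0.0649² × 179²) = 11.62; v² = 0.00421201.
t = (11.62 − 0.213)/0.00421201 = 2710 days (vs. the pure-advection estimate x/v = 2760 d).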